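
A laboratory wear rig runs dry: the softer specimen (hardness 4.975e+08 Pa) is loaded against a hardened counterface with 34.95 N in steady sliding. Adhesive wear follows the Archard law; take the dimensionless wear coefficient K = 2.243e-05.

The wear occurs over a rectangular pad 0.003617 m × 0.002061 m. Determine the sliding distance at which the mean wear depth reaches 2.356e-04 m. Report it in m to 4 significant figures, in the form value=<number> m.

The algebra holds full float precision, and the intermediates are printed rounded, and one last rounding, at four significant figures.
Contact area A = 0.003617 m × 0.002061 m = 7.455e-06 m².
Restated in SI base units: W = 34.95 N, H = 4.975e+08 Pa, K = 2.243e-05.
Allowed volume V_lim = h_lim·A = 2.356e-04 · 7.455e-06 = 1.756e-09 m³.
Inverting, life L = V_lim·H/(K·W) = 1.756e-09 · 4.975e+08 / (2.243e-05 · 34.95) = 1115 m.

value=1115 m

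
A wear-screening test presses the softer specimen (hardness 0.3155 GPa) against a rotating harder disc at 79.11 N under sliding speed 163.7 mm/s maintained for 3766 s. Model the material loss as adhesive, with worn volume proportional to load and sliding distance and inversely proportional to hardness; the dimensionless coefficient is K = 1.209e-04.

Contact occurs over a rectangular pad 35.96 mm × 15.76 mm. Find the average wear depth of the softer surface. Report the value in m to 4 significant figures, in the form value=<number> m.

value=3.298e-05 m

The intermediates are printed rounded. The computation keeps exact precision — one last rounding: 4 significant figures.
Sliding speed v = 163.7 mm/s = 0.1637 m/s. Sliding distance L = v·t = 0.1637 m/s × 3766 s = 616.5 m.
Hardness H = 0.3155 GPa = 3.155e+08 Pa.
Pad sides 35.96 mm × 15.76 mm = 0.03596 m × 0.01576 m. Contact area A = 0.03596 m × 0.01576 m = 5.667e-04 m².
As SI base values: W = 79.11 N, H = 3.155e+08 Pa, K = 1.209e-04.
The Archard volume V = K·W·L/H = 1.209e-04 · 79.11 · 616.5 / 3.155e+08 = 1.869e-08 m³.
Depth of wear h = V/A = 1.869e-08 / 5.667e-04 = 3.298e-05 m.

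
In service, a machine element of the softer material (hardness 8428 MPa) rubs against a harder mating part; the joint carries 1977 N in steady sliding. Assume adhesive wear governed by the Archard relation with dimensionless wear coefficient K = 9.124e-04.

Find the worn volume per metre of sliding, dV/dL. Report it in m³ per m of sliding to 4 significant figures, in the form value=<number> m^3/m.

Every step holds full float precision. Intermediate values appear rounded — one last rounding to four significant digits.
Hardness H = 8428 MPa = 8.428e+09 Pa.
Collected in SI base units: W = 1977 N, H = 8.428e+09 Pa, K = 9.124e-04.
Sliding wear rate dV/dL = K·W/H (independent of L): 9.124e-04 · 1977 / 8.428e+09 = 2.140e-10 m³/m.

value=2.140e-10 m^3/m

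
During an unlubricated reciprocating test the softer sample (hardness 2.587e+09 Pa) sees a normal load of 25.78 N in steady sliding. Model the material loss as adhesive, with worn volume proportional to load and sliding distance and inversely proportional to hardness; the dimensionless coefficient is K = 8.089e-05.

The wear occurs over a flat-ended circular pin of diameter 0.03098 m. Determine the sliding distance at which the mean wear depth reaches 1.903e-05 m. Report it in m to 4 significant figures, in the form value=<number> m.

value=1.780e+04 m

Each operation keeps full precision, and quoted intermediates are rounded. Rounded once at the end: 4 significant digits.
Convert: Contact area A = π·d²/4 = π·(0.03098 m)²/4 = 7.538e-04 m².
Working in SI base units: W = 25.78 N, H = 2.587e+09 Pa, K = 8.089e-05.
At the depth limit, V_lim = h_lim·A = 1.903e-05 · 7.538e-04 = 1.434e-08 m³.
Life L = V_lim·H/(K·W) = 1.434e-08 · 2.587e+09 / (8.089e-05 · 25.78) = 1.780e+04 m.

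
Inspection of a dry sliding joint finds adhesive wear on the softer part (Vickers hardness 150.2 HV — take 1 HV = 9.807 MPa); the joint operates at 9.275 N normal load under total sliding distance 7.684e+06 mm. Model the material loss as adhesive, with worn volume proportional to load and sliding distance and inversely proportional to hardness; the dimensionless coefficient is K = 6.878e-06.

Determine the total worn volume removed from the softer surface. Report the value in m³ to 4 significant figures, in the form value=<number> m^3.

The intermediates are shown rounded; all working math carries exact precision — a single final rounding: four significant digits.
Convert: Distance L = 7.684e+06 mm = 7684 m.
Convert: Hardness H = 150.2 HV × 9.807 MPa/HV = 1473 MPa = 1.473e+09 Pa.
In SI base units, W = 9.275 N, H = 1.473e+09 Pa, K = 6.878e-06.
Volume removed: V = K·W·L/H = 6.878e-06 · 9.275 · 7684 / 1.473e+09 = 3.328e-10 m³.

value=3.328e-10 m^3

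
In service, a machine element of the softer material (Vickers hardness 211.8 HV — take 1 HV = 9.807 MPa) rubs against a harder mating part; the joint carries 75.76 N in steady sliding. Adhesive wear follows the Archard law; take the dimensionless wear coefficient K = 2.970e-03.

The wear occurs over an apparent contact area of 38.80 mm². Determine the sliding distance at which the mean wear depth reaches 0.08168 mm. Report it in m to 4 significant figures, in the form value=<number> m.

value=29.26 m

Intermediate values are printed rounded, and each operation maintains full precision, and rounded once at the end to 4 significant digits.
Convert: Hardness H = 211.8 HV × 9.807 MPa/HV = 2077 MPa = 2.077e+09 Pa.
Convert: Contact area A = 38.80 mm² = 3.880e-05 m².
Convert: Depth limit h_lim = 0.08168 mm = 8.168e-05 m.
In SI base units, W = 75.76 N, H = 2.077e+09 Pa, K = 2.970e-03.
Wearable volume V_lim = h_lim·A = 8.168e-05 · 3.880e-05 = 3.169e-09 m³.
Thus life L = V_lim·H/(K·W) = 3.169e-09 · 2.077e+09 / (2.970e-03 · 75.76) = 29.26 m.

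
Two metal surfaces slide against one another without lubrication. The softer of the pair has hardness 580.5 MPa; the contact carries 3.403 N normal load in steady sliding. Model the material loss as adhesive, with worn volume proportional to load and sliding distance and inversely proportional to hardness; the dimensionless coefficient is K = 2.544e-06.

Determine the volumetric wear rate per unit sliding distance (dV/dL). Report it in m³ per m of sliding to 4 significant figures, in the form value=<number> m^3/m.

value=1.491e-14 m^3/m

Intermediate values are displayed rounded. The computation maintains exact precision; rounded once at the end to four significant figures.
Hardness H = 580.5 MPa = 5.805e+08 Pa.
Collected in SI base units: W = 3.403 N, H = 5.805e+08 Pa, K = 2.544e-06.
Volumetric rate dV/dL = K·W/H — distance-free: 2.544e-06 · 3.403 / 5.805e+08 = 1.491e-14 m³/m.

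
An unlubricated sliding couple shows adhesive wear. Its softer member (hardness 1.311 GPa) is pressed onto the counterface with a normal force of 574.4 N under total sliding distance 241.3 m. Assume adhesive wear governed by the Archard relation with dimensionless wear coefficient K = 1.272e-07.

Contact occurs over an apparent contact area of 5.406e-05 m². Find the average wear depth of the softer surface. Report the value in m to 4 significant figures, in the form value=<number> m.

value=2.488e-07 m

Displayed values are rounded. Each operation runs at full precision. Rounded just once: four significant figures.
Convert: Hardness H = 1.311 GPa = 1.311e+09 Pa.
Working in SI base units: W = 574.4 N, H = 1.311e+09 Pa, K = 1.272e-07.
Archard volume V = K·W·L/H = 1.272e-07 · 574.4 · 241.3 / 1.311e+09 = 1.345e-11 m³.
Wear depth h = V/A = 1.345e-11 / 5.406e-05 = 2.488e-07 m.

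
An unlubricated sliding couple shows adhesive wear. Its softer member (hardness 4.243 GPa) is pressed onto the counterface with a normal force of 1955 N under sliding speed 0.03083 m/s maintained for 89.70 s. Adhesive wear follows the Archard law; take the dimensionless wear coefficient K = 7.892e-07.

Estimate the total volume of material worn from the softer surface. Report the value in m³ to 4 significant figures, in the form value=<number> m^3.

value=1.006e-12 m^3

Intermediates are displayed rounded. All arithmetic runs at full precision — one final rounding, at four significant digits.
Convert: The distance L = v·t = 0.03083 m/s × 89.70 s = 2.765 m.
Convert: Hardness H = 4.243 GPa = 4.243e+09 Pa.
Expressed in SI base units: W = 1955 N, H = 4.243e+09 Pa, K = 7.892e-07.
The Archard volume V = K·W·L/H = 7.892e-07 · 1955 · 2.765 / 4.243e+09 = 1.006e-12 m³.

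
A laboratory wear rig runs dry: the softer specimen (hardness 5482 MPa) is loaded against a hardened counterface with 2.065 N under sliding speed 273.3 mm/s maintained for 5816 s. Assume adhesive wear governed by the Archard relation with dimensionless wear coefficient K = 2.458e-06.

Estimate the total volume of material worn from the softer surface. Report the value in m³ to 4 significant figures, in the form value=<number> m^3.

value=1.472e-12 m^3

Intermediate values are shown rounded. All arithmetic runs at full precision; rounded once at the end: four significant figures.
Convert: Sliding speed v = 273.3 mm/s = 0.2733 m/s. Sliding distance L = v·t = 0.2733 m/s × 5816 s = 1590 m.
Convert: Hardness H = 5482 MPa = 5.482e+09 Pa.
Working in SI base units: W = 2.065 N, H = 5.482e+09 Pa, K = 2.458e-06.
Archard volume V = K·W·L/H = 2.458e-06 · 2.065 · 1590 / 5.482e+09 = 1.472e-12 m³.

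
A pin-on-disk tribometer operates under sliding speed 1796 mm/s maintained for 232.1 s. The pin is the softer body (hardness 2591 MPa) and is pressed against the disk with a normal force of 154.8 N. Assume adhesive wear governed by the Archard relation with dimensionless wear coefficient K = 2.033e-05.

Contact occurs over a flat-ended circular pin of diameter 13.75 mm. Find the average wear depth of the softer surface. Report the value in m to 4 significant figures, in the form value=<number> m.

All working math keeps exact precision; the intermediates appear rounded — one final rounding to 4 significant figures.
Convert: Sliding speed v = 1796 mm/s = 1.796 m/s. The distance L = v·t = 1.796 m/s × 232.1 s = 416.9 m.
Convert: Hardness H = 2591 MPa = 2.591e+09 Pa.
Convert: Pin diameter d = 13.75 mm = 0.01375 m. Contact area A = π·d²/4 = π·(0.01375 m)²/4 = 1.485e-04 m².
As SI base values: W = 154.8 N, H = 2.591e+09 Pa, K = 2.033e-05.
Volume removed: V = K·W·L/H = 2.033e-05 · 154.8 · 416.9 / 2.591e+09 = 5.063e-10 m³.
Average depth h = V/A = 5.063e-10 / 1.485e-04 = 3.410e-06 m.

value=3.410e-06 m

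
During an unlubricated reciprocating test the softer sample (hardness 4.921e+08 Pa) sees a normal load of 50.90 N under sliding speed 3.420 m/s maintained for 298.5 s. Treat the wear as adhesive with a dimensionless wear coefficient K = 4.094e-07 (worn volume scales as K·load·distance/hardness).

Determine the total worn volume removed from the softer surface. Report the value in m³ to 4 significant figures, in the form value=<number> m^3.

value=4.323e-11 m^3

Each operation carries full float precision; intermediate values are printed rounded — one last rounding to 4 significant figures.
Convert: Sliding distance L = v·t = 3.420 m/s × 298.5 s = 1021 m.
Expressed in SI base units: W = 50.90 N, H = 4.921e+08 Pa, K = 4.094e-07.
Wear volume V = K·W·L/H = 4.094e-07 · 50.90 · 1021 / 4.921e+08 = 4.323e-11 m³.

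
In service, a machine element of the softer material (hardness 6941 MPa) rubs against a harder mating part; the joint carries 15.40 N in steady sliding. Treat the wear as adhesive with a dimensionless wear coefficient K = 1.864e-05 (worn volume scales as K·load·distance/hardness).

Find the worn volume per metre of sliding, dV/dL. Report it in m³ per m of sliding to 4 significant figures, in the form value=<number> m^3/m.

value=4.136e-14 m^3/m

The algebra runs at full float precision — intermediate values appear rounded. Rounded just once to 4 significant digits.
Hardness H = 6941 MPa = 6.941e+09 Pa.
In SI base units: W = 15.40 N, H = 6.941e+09 Pa, K = 1.864e-05.
Wear rate dV/dL = K·W/H — distance-free: 1.864e-05 · 15.40 / 6.941e+09 = 4.136e-14 m³/m.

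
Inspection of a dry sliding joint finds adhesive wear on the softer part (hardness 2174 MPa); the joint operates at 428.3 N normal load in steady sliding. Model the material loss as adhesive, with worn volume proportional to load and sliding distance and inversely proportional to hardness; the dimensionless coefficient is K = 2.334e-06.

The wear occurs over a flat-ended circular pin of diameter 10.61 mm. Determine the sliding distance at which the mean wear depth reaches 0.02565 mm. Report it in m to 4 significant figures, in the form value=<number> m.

Every step carries full float precision; the intermediates are printed rounded, and a single final rounding to four significant figures.
Hardness H = 2174 MPa = 2.174e+09 Pa.
Pin diameter d = 10.61 mm = 0.01061 m. Contact area A = π·d²/4 = π·(0.01061 m)²/4 = 8.841e-05 m².
Depth limit h_lim = 0.02565 mm = 2.565e-05 m.
Expressed in SI base units: W = 428.3 N, H = 2.174e+09 Pa, K = 2.334e-06.
Permissible volume V_lim = h_lim·A = 2.565e-05 · 8.841e-05 = 2.268e-09 m³.
Sliding life L = V_lim·H/(K·W) = 2.268e-09 · 2.174e+09 / (2.334e-06 · 428.3) = 4932 m.

value=4932 m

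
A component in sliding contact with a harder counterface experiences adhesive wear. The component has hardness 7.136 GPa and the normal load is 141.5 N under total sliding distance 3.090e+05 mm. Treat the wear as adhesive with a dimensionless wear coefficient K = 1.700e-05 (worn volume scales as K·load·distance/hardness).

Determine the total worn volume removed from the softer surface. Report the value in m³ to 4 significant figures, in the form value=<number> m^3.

value=1.042e-10 m^3

The algebra maintains exact precision; displayed values are rounded — a lone final rounding: four significant figures.
Total distance L = 3.090e+05 mm = 309.0 m.
Hardness H = 7.136 GPa = 7.136e+09 Pa.
Working in SI base units: W = 141.5 N, H = 7.136e+09 Pa, K = 1.700e-05.
Archard relation: V = K·W·L/H = 1.700e-05 · 141.5 · 309.0 / 7.136e+09 = 1.042e-10 m³.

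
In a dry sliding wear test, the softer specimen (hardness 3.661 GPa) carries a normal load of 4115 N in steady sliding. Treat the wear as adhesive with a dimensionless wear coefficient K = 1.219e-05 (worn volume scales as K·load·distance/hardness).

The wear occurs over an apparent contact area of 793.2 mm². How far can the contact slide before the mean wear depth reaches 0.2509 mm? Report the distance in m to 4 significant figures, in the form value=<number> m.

All arithmetic keeps full precision, and displayed values are rounded. Rounded once at the end to four significant figures.
Convert: Hardness H = 3.661 GPa = 3.661e+09 Pa.
Convert: Contact area A = 793.2 mm² = 7.932e-04 m².
Convert: Depth limit h_lim = 0.2509 mm = 2.509e-04 m.
Collected in SI base units: W = 4115 N, H = 3.661e+09 Pa, K = 1.219e-05.
Permissible volume V_lim = h_lim·A = 2.509e-04 · 7.932e-04 = 1.990e-07 m³.
Sliding life L = V_lim·H/(K·W) = 1.990e-07 · 3.661e+09 / (1.219e-05 · 4115) = 1.452e+04 m.

value=1.452e+04 m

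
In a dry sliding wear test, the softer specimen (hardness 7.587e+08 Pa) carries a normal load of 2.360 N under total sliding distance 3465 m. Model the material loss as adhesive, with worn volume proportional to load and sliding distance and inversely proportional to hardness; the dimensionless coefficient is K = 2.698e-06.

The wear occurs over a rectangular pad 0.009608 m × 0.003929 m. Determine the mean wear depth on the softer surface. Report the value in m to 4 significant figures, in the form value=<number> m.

All working math holds exact precision; printed values are rounded. Rounded once at the end to 4 significant figures.
Contact area A = 0.009608 m × 0.003929 m = 3.775e-05 m².
Working in SI base units: W = 2.360 N, H = 7.587e+08 Pa, K = 2.698e-06.
By Archard's law, V = K·W·L/H = 2.698e-06 · 2.360 · 3465 / 7.587e+08 = 2.908e-11 m³.
Average depth h = V/A = 2.908e-11 / 3.775e-05 = 7.703e-07 m.

value=7.703e-07 m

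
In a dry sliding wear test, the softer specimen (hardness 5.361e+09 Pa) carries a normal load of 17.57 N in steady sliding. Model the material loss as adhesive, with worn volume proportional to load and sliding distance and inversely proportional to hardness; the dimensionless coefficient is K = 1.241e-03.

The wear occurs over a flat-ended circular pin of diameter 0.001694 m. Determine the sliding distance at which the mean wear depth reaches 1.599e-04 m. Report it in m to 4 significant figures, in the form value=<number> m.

Intermediate values appear rounded. The computation keeps exact precision — rounded once at the end, at 4 significant digits.
Convert: Contact area A = π·d²/4 = π·(0.001694 m)²/4 = 2.254e-06 m².
In SI base units: W = 17.57 N, H = 5.361e+09 Pa, K = 1.241e-03.
At the depth limit, V_lim = h_lim·A = 1.599e-04 · 2.254e-06 = 3.604e-10 m³.
Thus life L = V_lim·H/(K·W) = 3.604e-10 · 5.361e+09 / (1.241e-03 · 17.57) = 88.61 m.

value=88.61 m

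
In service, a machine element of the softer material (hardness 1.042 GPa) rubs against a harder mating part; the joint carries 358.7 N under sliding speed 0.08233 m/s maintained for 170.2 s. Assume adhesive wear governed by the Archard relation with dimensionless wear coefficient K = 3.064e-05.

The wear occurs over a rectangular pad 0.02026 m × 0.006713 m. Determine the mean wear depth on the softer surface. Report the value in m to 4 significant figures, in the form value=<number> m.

value=1.087e-06 m

The computation runs at exact precision; intermediate values are displayed rounded; one last rounding to four significant figures.
Convert: The distance L = v·t = 0.08233 m/s × 170.2 s = 14.01 m.
Convert: Hardness H = 1.042 GPa = 1.042e+09 Pa.
Convert: Contact area A = 0.02026 m × 0.006713 m = 1.360e-04 m².
Expressed in SI base units: W = 358.7 N, H = 1.042e+09 Pa, K = 3.064e-05.
The Archard volume V = K·W·L/H = 3.064e-05 · 358.7 · 14.01 / 1.042e+09 = 1.478e-10 m³.
Depth h = V/A = 1.478e-10 / 1.360e-04 = 1.087e-06 m.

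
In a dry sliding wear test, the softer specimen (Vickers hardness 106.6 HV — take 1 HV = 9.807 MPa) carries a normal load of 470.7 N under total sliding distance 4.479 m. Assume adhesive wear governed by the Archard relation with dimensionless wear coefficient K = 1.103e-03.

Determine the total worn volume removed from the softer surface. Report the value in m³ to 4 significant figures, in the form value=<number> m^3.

value=2.224e-09 m^3

Intermediate values are displayed rounded, and all working math keeps full precision, and rounded just once, at four significant figures.
Hardness H = 106.6 HV × 9.807 MPa/HV = 1045 MPa = 1.045e+09 Pa.
In SI base units: W = 470.7 N, H = 1.045e+09 Pa, K = 1.103e-03.
Worn volume V = K·W·L/H = 1.103e-03 · 470.7 · 4.479 / 1.045e+09 = 2.224e-09 m³.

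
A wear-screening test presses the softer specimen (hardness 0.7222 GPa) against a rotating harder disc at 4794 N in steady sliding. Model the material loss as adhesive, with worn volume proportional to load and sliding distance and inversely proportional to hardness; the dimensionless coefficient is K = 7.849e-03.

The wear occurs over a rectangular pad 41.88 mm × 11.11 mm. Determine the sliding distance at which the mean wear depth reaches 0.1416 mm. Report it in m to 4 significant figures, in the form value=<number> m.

value=1.265 m

Intermediate values are printed rounded, and the algebra runs at full float precision. Rounded once at the end: 4 significant figures.
Hardness H = 0.7222 GPa = 7.222e+08 Pa.
Pad sides 41.88 mm × 11.11 mm = 0.04188 m × 0.01111 m. Contact area A = 0.04188 m × 0.01111 m = 4.653e-04 m².
Depth limit h_lim = 0.1416 mm = 1.416e-04 m.
In SI base units: W = 4794 N, H = 7.222e+08 Pa, K = 7.849e-03.
Permissible volume V_lim = h_lim·A = 1.416e-04 · 4.653e-04 = 6.588e-08 m³.
Inverting, life L = V_lim·H/(K·W) = 6.588e-08 · 7.222e+08 / (7.849e-03 · 4794) = 1.265 m.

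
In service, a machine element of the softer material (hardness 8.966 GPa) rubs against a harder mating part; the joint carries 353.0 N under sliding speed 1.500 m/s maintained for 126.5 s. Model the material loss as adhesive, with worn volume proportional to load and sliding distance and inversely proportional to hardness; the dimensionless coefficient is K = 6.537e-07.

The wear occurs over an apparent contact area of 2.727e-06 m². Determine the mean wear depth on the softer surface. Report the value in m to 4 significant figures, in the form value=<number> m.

Intermediates are displayed rounded. All working math runs at exact precision, and a lone final rounding, at four significant digits.
Convert: Sliding distance L = v·t = 1.500 m/s × 126.5 s = 189.8 m.
Convert: Hardness H = 8.966 GPa = 8.966e+09 Pa.
In SI base units: W = 353.0 N, H = 8.966e+09 Pa, K = 6.537e-07.
By Archard's law, V = K·W·L/H = 6.537e-07 · 353.0 · 189.8 / 8.966e+09 = 4.884e-12 m³.
Mean depth h = V/A = 4.884e-12 / 2.727e-06 = 1.791e-06 m.

value=1.791e-06 m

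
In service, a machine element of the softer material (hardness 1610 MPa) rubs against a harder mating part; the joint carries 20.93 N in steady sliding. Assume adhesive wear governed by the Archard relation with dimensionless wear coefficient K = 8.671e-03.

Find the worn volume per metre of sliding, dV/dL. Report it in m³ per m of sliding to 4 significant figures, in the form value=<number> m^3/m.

value=1.127e-10 m^3/m

Intermediate values are displayed rounded; every step runs at full float precision, and one final rounding, at 4 significant figures.
Convert: Hardness H = 1610 MPa = 1.610e+09 Pa.
In SI base units: W = 20.93 N, H = 1.610e+09 Pa, K = 8.671e-03.
Volumetric rate dV/dL = K·W/H, per unit distance: 8.671e-03 · 20.93 / 1.610e+09 = 1.127e-10 m³/m.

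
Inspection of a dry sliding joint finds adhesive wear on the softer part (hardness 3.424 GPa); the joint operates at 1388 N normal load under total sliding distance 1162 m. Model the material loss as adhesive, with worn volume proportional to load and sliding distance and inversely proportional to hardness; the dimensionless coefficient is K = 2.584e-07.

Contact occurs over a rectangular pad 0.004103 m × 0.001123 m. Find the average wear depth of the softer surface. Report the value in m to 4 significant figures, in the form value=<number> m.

value=2.642e-05 m

The intermediates are shown rounded — every step carries exact precision. Rounded once at the end, at four significant digits.
Convert: Hardness H = 3.424 GPa = 3.424e+09 Pa.
Convert: Contact area A = 0.004103 m × 0.001123 m = 4.608e-06 m².
In SI base units: W = 1388 N, H = 3.424e+09 Pa, K = 2.584e-07.
By Archard's law, V = K·W·L/H = 2.584e-07 · 1388 · 1162 / 3.424e+09 = 1.217e-10 m³.
Average depth h = V/A = 1.217e-10 / 4.608e-06 = 2.642e-05 m.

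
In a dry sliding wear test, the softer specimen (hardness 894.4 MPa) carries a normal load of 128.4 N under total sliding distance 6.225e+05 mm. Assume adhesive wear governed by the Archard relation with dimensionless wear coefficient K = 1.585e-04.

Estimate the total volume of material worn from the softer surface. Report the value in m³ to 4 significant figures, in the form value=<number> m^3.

value=1.416e-08 m^3

The intermediates appear rounded, and the algebra runs at full precision, and rounded once at the end to 4 significant digits.
Sliding distance L = 6.225e+05 mm = 622.5 m.
Hardness H = 894.4 MPa = 8.944e+08 Pa.
Restated in SI base units: W = 128.4 N, H = 8.944e+08 Pa, K = 1.585e-04.
Apply Archard: V = K·W·L/H = 1.585e-04 · 128.4 · 622.5 / 8.944e+08 = 1.416e-08 m³.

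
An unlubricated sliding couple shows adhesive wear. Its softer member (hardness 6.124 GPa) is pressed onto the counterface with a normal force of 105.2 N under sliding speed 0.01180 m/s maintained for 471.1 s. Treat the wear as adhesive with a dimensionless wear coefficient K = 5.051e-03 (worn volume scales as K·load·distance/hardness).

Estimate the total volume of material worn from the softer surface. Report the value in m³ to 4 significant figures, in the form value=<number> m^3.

Each operation maintains exact precision. Shown intermediates are rounded — one last rounding to four significant digits.
Distance covered L = v·t = 0.01180 m/s × 471.1 s = 5.559 m.
Hardness H = 6.124 GPa = 6.124e+09 Pa.
Working in SI base units: W = 105.2 N, H = 6.124e+09 Pa, K = 5.051e-03.
Archard relation: V = K·W·L/H = 5.051e-03 · 105.2 · 5.559 / 6.124e+09 = 4.823e-10 m³.

value=4.823e-10 m^3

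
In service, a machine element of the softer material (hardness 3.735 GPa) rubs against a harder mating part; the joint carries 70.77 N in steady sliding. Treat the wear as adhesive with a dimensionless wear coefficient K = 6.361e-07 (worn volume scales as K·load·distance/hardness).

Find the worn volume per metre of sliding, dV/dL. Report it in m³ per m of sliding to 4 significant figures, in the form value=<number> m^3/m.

Each operation keeps full float precision. Intermediate values are printed rounded; one final rounding: four significant digits.
Hardness H = 3.735 GPa = 3.735e+09 Pa.
Working in SI base units: W = 70.77 N, H = 3.735e+09 Pa, K = 6.361e-07.
Wear rate dV/dL = K·W/H — distance-free: 6.361e-07 · 70.77 / 3.735e+09 = 1.205e-14 m³/m.

value=1.205e-14 m^3/m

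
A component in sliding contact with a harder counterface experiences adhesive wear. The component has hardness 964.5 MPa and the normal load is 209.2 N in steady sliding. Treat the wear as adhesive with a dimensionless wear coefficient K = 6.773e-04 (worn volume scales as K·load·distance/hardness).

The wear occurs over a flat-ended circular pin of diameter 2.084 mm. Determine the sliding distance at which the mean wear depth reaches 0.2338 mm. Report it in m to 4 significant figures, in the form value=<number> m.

Every step carries exact precision; shown intermediates are rounded; a single final rounding, at four significant digits.
Convert: Hardness H = 964.5 MPa = 9.645e+08 Pa.
Convert: Pin diameter d = 2.084 mm = 0.002084 m. Contact area A = π·d²/4 = π·(0.002084 m)²/4 = 3.411e-06 m².
Convert: Depth limit h_lim = 0.2338 mm = 2.338e-04 m.
SI base units throughout: W = 209.2 N, H = 9.645e+08 Pa, K = 6.773e-04.
Allowed volume V_lim = h_lim·A = 2.338e-04 · 3.411e-06 = 7.975e-10 m³.
So the life L = V_lim·H/(K·W) = 7.975e-10 · 9.645e+08 / (6.773e-04 · 209.2) = 5.429 m.

value=5.429 m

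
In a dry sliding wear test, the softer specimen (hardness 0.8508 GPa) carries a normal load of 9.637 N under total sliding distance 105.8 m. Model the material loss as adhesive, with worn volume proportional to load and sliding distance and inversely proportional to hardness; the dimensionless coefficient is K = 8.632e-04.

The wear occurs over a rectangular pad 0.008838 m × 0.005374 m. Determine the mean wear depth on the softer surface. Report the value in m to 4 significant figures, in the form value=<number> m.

Every step runs at full precision, and displayed values are rounded — rounded once at the end: four significant figures.
Hardness H = 0.8508 GPa = 8.508e+08 Pa.
Contact area A = 0.008838 m × 0.005374 m = 4.750e-05 m².
Restated in SI base units: W = 9.637 N, H = 8.508e+08 Pa, K = 8.632e-04.
Worn volume V = K·W·L/H = 8.632e-04 · 9.637 · 105.8 / 8.508e+08 = 1.034e-09 m³.
Depth of wear h = V/A = 1.034e-09 / 4.750e-05 = 2.178e-05 m.

value=2.178e-05 m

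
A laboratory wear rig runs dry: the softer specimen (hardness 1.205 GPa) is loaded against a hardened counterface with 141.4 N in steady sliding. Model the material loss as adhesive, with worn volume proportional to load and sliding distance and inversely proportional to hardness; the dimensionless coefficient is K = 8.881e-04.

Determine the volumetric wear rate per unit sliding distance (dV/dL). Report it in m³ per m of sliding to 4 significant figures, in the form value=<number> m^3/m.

The intermediates are displayed rounded — the computation holds full float precision — rounded once at the end: four significant figures.
Hardness H = 1.205 GPa = 1.205e+09 Pa.
Expressed in SI base units: W = 141.4 N, H = 1.205e+09 Pa, K = 8.881e-04.
Wear rate dV/dL = K·W/H, so: 8.881e-04 · 141.4 / 1.205e+09 = 1.042e-10 m³/m.

value=1.042e-10 m^3/m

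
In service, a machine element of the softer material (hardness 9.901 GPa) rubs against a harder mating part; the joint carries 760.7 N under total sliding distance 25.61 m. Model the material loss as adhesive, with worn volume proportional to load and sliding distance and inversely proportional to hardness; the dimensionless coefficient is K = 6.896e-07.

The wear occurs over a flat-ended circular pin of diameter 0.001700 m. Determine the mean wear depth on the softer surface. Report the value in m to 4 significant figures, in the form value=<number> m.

value=5.978e-07 m

All arithmetic holds full float precision, and the intermediates are shown rounded; rounded just once to 4 significant figures.
Hardness H = 9.901 GPa = 9.901e+09 Pa.
Contact area A = π·d²/4 = π·(0.001700 m)²/4 = 2.270e-06 m².
Collected in SI base units: W = 760.7 N, H = 9.901e+09 Pa, K = 6.896e-07.
Volume removed: V = K·W·L/H = 6.896e-07 · 760.7 · 25.61 / 9.901e+09 = 1.357e-12 m³.
Depth of wear h = V/A = 1.357e-12 / 2.270e-06 = 5.978e-07 m.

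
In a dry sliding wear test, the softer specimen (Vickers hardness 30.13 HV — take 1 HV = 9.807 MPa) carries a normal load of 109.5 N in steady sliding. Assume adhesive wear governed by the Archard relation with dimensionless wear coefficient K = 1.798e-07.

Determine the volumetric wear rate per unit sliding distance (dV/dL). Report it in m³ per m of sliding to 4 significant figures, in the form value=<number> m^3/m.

Displayed values are rounded, and every step carries full precision; a lone final rounding: 4 significant figures.
Hardness H = 30.13 HV × 9.807 MPa/HV = 295.5 MPa = 2.955e+08 Pa.
Collected in SI base units: W = 109.5 N, H = 2.955e+08 Pa, K = 1.798e-07.
Sliding wear rate dV/dL = K·W/H, so: 1.798e-07 · 109.5 / 2.955e+08 = 6.663e-14 m³/m.

value=6.663e-14 m^3/m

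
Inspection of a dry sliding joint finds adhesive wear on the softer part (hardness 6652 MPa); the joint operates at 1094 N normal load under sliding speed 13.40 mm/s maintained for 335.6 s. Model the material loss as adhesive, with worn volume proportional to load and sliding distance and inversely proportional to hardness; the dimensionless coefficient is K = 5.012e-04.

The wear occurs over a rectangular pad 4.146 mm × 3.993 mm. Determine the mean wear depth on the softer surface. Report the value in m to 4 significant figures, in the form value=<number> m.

Intermediates are printed rounded. Each operation maintains full float precision; a lone final rounding, at 4 significant digits.
Convert: Sliding speed v = 13.40 mm/s = 0.01340 m/s. Path length L = v·t = 0.01340 m/s × 335.6 s = 4.497 m.
Convert: Hardness H = 6652 MPa = 6.652e+09 Pa.
Convert: Pad sides 4.146 mm × 3.993 mm = 0.004146 m × 0.003993 m. Contact area A = 0.004146 m × 0.003993 m = 1.655e-05 m².
Working in SI base units: W = 1094 N, H = 6.652e+09 Pa, K = 5.012e-04.
Volume removed: V = K·W·L/H = 5.012e-04 · 1094 · 4.497 / 6.652e+09 = 3.707e-10 m³.
Depth h = V/A = 3.707e-10 / 1.655e-05 = 2.239e-05 m.

value=2.239e-05 m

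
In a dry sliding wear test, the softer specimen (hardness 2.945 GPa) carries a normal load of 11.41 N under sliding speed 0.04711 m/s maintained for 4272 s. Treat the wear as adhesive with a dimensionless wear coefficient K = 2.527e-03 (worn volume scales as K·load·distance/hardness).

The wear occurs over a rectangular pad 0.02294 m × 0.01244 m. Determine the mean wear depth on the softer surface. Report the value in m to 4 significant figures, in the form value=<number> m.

value=6.905e-06 m

All arithmetic maintains full float precision. Intermediate values are printed rounded; rounded once at the end: four significant digits.
Convert: Distance covered L = v·t = 0.04711 m/s × 4272 s = 201.3 m.
Convert: Hardness H = 2.945 GPa = 2.945e+09 Pa.
Convert: Contact area A = 0.02294 m × 0.01244 m = 2.854e-04 m².
Working in SI base units: W = 11.41 N, H = 2.945e+09 Pa, K = 2.527e-03.
Worn volume V = K·W·L/H = 2.527e-03 · 11.41 · 201.3 / 2.945e+09 = 1.970e-09 m³.
Depth of wear h = V/A = 1.970e-09 / 2.854e-04 = 6.905e-06 m.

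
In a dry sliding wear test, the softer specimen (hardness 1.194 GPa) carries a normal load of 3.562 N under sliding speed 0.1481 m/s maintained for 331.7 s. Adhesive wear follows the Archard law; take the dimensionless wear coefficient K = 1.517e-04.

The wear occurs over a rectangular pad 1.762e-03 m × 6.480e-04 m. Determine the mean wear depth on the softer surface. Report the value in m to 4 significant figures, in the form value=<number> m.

Intermediates appear rounded. The algebra keeps exact precision — rounded once at the end: four significant figures.
Distance L = v·t = 0.1481 m/s × 331.7 s = 49.12 m.
Hardness H = 1.194 GPa = 1.194e+09 Pa.
Contact area A = 1.762e-03 m × 6.480e-04 m = 1.142e-06 m².
As SI base values: W = 3.562 N, H = 1.194e+09 Pa, K = 1.517e-04.
Apply Archard: V = K·W·L/H = 1.517e-04 · 3.562 · 49.12 / 1.194e+09 = 2.223e-11 m³.
Depth of wear h = V/A = 2.223e-11 / 1.142e-06 = 1.947e-05 m.

value=1.947e-05 m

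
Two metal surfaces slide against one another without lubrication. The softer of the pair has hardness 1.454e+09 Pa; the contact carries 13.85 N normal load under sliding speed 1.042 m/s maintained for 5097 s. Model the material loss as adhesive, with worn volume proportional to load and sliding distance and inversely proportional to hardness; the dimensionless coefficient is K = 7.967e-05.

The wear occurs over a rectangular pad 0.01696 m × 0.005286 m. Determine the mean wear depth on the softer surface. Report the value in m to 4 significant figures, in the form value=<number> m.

Displayed values are rounded, and each operation holds full float precision, and a single final rounding, at 4 significant figures.
Total distance L = v·t = 1.042 m/s × 5097 s = 5311 m.
Contact area A = 0.01696 m × 0.005286 m = 8.965e-05 m².
In SI base units: W = 13.85 N, H = 1.454e+09 Pa, K = 7.967e-05.
Worn volume V = K·W·L/H = 7.967e-05 · 13.85 · 5311 / 1.454e+09 = 4.031e-09 m³.
Depth h = V/A = 4.031e-09 / 8.965e-05 = 4.496e-05 m.

value=4.496e-05 m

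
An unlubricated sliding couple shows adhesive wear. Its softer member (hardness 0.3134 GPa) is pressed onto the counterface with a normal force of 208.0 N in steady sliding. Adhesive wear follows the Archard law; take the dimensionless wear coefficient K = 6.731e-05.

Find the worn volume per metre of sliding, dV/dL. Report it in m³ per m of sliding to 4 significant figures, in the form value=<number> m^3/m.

value=4.467e-11 m^3/m

All arithmetic holds full float precision; intermediates are shown rounded. Rounded just once: 4 significant figures.
Hardness H = 0.3134 GPa = 3.134e+08 Pa.
As SI base values: W = 208.0 N, H = 3.134e+08 Pa, K = 6.731e-05.
Sliding wear rate dV/dL = K·W/H — distance-free: 6.731e-05 · 208.0 / 3.134e+08 = 4.467e-11 m³/m.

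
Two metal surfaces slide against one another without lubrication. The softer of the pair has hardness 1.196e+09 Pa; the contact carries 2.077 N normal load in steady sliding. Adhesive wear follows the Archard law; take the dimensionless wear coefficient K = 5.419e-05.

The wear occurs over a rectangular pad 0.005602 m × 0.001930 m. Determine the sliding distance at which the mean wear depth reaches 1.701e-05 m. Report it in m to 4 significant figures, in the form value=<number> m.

Each operation maintains full float precision, and printed values are rounded — rounded once at the end: four significant figures.
Convert: Contact area A = 0.005602 m × 0.001930 m = 1.081e-05 m².
Restated in SI base units: W = 2.077 N, H = 1.196e+09 Pa, K = 5.419e-05.
Limit volume V_lim = h_lim·A = 1.701e-05 · 1.081e-05 = 1.839e-10 m³.
So the life L = V_lim·H/(K·W) = 1.839e-10 · 1.196e+09 / (5.419e-05 · 2.077) = 1954 m.

value=1954 m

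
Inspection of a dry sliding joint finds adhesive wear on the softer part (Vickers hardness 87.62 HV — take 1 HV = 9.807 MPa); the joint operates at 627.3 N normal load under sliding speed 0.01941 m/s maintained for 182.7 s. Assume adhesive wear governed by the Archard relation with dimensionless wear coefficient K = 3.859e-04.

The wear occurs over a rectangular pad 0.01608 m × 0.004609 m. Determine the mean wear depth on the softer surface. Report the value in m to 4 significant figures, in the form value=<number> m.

Every step keeps full precision; intermediates are displayed rounded, and one last rounding: four significant figures.
Convert: Sliding distance L = v·t = 0.01941 m/s × 182.7 s = 3.546 m.
Convert: Hardness H = 87.62 HV × 9.807 MPa/HV = 859.3 MPa = 8.593e+08 Pa.
Convert: Contact area A = 0.01608 m × 0.004609 m = 7.411e-05 m².
Collected in SI base units: W = 627.3 N, H = 8.593e+08 Pa, K = 3.859e-04.
The Archard volume V = K·W·L/H = 3.859e-04 · 627.3 · 3.546 / 8.593e+08 = 9.990e-10 m³.
Wear depth h = V/A = 9.990e-10 / 7.411e-05 = 1.348e-05 m.

value=1.348e-05 m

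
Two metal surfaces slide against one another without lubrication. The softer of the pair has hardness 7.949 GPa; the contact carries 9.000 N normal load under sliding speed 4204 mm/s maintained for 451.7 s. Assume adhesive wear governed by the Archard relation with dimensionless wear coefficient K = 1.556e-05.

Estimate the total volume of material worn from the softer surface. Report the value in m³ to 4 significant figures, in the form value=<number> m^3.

value=3.345e-11 m^3

The intermediates are shown rounded — all working math keeps exact precision, and a single final rounding to 4 significant figures.
Convert: Sliding speed v = 4204 mm/s = 4.204 m/s. The distance L = v·t = 4.204 m/s × 451.7 s = 1899 m.
Convert: Hardness H = 7.949 GPa = 7.949e+09 Pa.
Expressed in SI base units: W = 9.000 N, H = 7.949e+09 Pa, K = 1.556e-05.
Volume removed: V = K·W·L/H = 1.556e-05 · 9.000 · 1899 / 7.949e+09 = 3.345e-11 m³.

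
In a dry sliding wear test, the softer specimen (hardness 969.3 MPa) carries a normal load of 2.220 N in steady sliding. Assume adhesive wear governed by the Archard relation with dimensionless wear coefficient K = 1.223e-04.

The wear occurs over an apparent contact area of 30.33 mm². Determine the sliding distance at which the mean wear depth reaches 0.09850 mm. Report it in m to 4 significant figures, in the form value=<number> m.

Quoted intermediates are rounded, and all arithmetic runs at full float precision, and a lone final rounding: 4 significant figures.
Hardness H = 969.3 MPa = 9.693e+08 Pa.
Contact area A = 30.33 mm² = 3.033e-05 m².
Depth limit h_lim = 0.09850 mm = 9.850e-05 m.
SI base units throughout: W = 2.220 N, H = 9.693e+08 Pa, K = 1.223e-04.
At the depth limit, V_lim = h_lim·A = 9.850e-05 · 3.033e-05 = 2.988e-09 m³.
So the life L = V_lim·H/(K·W) = 2.988e-09 · 9.693e+08 / (1.223e-04 · 2.220) = 1.067e+04 m.

value=1.067e+04 m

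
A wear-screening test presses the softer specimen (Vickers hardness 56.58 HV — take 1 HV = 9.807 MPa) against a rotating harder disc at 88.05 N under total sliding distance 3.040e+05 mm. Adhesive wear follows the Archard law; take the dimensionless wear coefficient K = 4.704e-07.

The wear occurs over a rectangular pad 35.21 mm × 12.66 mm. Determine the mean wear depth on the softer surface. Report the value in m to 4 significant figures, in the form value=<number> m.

The intermediates are shown rounded; each operation carries exact precision; one final rounding, at four significant digits.
Convert: Total distance L = 3.040e+05 mm = 304.0 m.
Convert: Hardness H = 56.58 HV × 9.807 MPa/HV = 554.9 MPa = 5.549e+08 Pa.
Convert: Pad sides 35.21 mm × 12.66 mm = 0.03521 m × 0.01266 m. Contact area A = 0.03521 m × 0.01266 m = 4.458e-04 m².
Restated in SI base units: W = 88.05 N, H = 5.549e+08 Pa, K = 4.704e-07.
Wear volume V = K·W·L/H = 4.704e-07 · 88.05 · 304.0 / 5.549e+08 = 2.269e-11 m³.
Wear depth h = V/A = 2.269e-11 / 4.458e-04 = 5.091e-08 m.

value=5.091e-08 m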